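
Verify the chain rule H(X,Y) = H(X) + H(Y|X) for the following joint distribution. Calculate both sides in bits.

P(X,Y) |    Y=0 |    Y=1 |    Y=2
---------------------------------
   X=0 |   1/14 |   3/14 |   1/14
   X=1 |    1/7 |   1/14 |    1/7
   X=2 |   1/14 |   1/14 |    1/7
H(X,Y) = 3.0391, H(X) = 1.5774, H(Y|X) = 1.4617 (all in bits)

Chain rule: H(X,Y) = H(X) + H(Y|X)

Left side — joint entropy directly:
H(X,Y) = -Σ p(x,y) log p(x,y) = 3.0391 bits

Right side — compute H(Y|X) from the conditional distributions:
P(X) = (5/14, 5/14, 2/7), so H(X) = 1.5774 bits
H(Y|X) = Σ_x P(X=x) · H(Y|X=x):
  P(Y|X=0) = (1/5, 3/5, 1/5), H(Y|X=0) = 1.3710, weight P(X=0) = 5/14
  P(Y|X=1) = (2/5, 1/5, 2/5), H(Y|X=1) = 1.5219, weight P(X=1) = 5/14
  P(Y|X=2) = (1/4, 1/4, 1/2), H(Y|X=2) = 1.5000, weight P(X=2) = 2/7
H(Y|X) = 1.4617 bits

H(X) + H(Y|X) = 1.5774 + 1.4617 = 3.0391 bits

Both sides equal 3.0391 bits. ✓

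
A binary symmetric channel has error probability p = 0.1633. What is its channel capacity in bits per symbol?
0.3579 bits

For a binary symmetric channel (BSC) with error probability p:
Capacity C = 1 - H(p) bits per symbol

where H(p) = -p log₂(p) - (1-p) log₂(1-p) is the binary entropy function.

H(0.1633) = 0.6421 bits
C = 1 - 0.6421 = 0.3579 bits per symbol

This means we can reliably transmit up to 0.3579 bits of information per channel use.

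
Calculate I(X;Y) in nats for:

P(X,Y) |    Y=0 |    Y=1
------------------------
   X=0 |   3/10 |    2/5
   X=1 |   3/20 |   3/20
0.0022 nats

Mutual information: I(X;Y) = H(X) + H(Y) - H(X,Y)

Marginals:
P(X) = (7/10, 3/10), H(X) = 0.6109 nats
P(Y) = (9/20, 11/20), H(Y) = 0.6881 nats

Joint entropy: H(X,Y) = 1.2968 nats

I(X;Y) = 0.6109 + 0.6881 - 1.2968 = 0.0022 nats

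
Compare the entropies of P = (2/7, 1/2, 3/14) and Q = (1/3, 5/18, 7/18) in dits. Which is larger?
Q

Computing entropies in dits:
H(P) = 0.4493
H(Q) = 0.4731

Distribution Q has higher entropy.

Intuition: The distribution closer to uniform (more spread out) has higher entropy.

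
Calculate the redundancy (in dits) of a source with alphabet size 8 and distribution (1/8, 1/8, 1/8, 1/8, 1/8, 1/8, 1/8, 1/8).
0.0000 dits

Redundancy measures how far a source is from maximum entropy:
R = H_max - H(X)

Maximum entropy for 8 symbols: H_max = log_10(8) = 0.9031 dits
Actual entropy: H(X) = 0.9031 dits
Redundancy: R = 0.9031 - 0.9031 = 0.0000 dits

This redundancy represents potential for compression: the source could be compressed by 0.0000 dits per symbol.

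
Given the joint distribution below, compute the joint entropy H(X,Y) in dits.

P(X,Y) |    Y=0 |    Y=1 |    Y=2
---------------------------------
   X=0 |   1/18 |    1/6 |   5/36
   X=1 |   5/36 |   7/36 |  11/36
0.7332 dits

Joint entropy is H(X,Y) = -Σ_{x,y} p(x,y) log p(x,y).

Summing over all non-zero entries:
H(X,Y) = -[1/18·log_10(1/18) + 1/6·log_10(1/6) + 5/36·log_10(5/36) + 5/36·log_10(5/36) + 7/36·log_10(7/36) + 11/36·log_10(11/36)]
H(X,Y) = 0.7332 dits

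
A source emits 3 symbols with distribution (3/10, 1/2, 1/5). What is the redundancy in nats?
0.0690 nats

Redundancy measures how far a source is from maximum entropy:
R = H_max - H(X)

Maximum entropy for 3 symbols: H_max = log_e(3) = 1.0986 nats
Actual entropy: H(X) = 1.0297 nats
Redundancy: R = 1.0986 - 1.0297 = 0.0690 nats

This redundancy represents potential for compression: the source could be compressed by 0.0690 nats per symbol.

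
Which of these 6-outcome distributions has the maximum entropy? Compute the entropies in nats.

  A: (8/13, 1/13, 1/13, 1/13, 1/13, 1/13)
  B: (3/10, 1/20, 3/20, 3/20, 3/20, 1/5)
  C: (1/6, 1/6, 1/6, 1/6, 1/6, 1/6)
C

For a discrete distribution over n outcomes, entropy is maximized by the uniform distribution.

Computing entropies:
H(A) = 1.2853 nats
H(B) = 1.6866 nats
H(C) = 1.7918 nats

The uniform distribution (where all probabilities equal 1/6) achieves the maximum entropy of log_e(6) = 1.7918 nats.

Distribution C has the highest entropy.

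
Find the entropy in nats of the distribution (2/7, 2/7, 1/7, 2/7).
1.3518 nats

Shannon entropy is H(X) = -Σ p(x) log p(x).

For P = (2/7, 2/7, 1/7, 2/7):
H = -2/7 × log_e(2/7) -2/7 × log_e(2/7) -1/7 × log_e(1/7) -2/7 × log_e(2/7)
H = 1.3518 nats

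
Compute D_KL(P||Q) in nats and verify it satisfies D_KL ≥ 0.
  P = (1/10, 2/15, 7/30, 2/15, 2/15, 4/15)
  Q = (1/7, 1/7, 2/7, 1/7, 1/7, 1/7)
0.0559 nats

KL divergence satisfies the Gibbs inequality: D_KL(P||Q) ≥ 0 for all distributions P, Q.

D_KL(P||Q) = Σ p(x) log(p(x)/q(x))
Term by term:
  x=0: 1/10 × log_e[(1/10)/(1/7)] = -0.0357
  x=1: 2/15 × log_e[(2/15)/(1/7)] = -0.0092
  x=2: 7/30 × log_e[(7/30)/(2/7)] = -0.0473
  x=3: 2/15 × log_e[(2/15)/(1/7)] = -0.0092
  x=4: 2/15 × log_e[(2/15)/(1/7)] = -0.0092
  x=5: 4/15 × log_e[(4/15)/(1/7)] = 0.1664
D_KL(P||Q) = 0.0559 nats

D_KL(P||Q) = 0.0559 ≥ 0 ✓

This non-negativity is a fundamental property: relative entropy cannot be negative because it measures how different Q is from P.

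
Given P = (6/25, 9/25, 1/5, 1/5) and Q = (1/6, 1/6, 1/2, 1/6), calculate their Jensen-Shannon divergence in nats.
0.0555 nats

Jensen-Shannon divergence is:
JSD(P||Q) = 0.5 × D_KL(P||M) + 0.5 × D_KL(Q||M)
where M = 0.5 × (P + Q) is the mixture distribution.

M = 0.5 × (6/25, 9/25, 1/5, 1/5) + 0.5 × (1/6, 1/6, 1/2, 1/6) = (0.203333, 0.263333, 7/20, 0.183333)

D_KL(P||M) = 0.0578 nats
D_KL(Q||M) = 0.0531 nats

JSD(P||Q) = 0.5 × 0.0578 + 0.5 × 0.0531 = 0.0555 nats

Unlike KL divergence, JSD is symmetric and bounded: 0 ≤ JSD ≤ log(2).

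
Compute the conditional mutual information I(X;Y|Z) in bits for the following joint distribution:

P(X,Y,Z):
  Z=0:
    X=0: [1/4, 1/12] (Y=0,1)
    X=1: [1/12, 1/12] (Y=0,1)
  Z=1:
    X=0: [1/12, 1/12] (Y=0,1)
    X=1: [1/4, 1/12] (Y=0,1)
0.0441 bits

Conditional mutual information: I(X;Y|Z) = H(X|Z) + H(Y|Z) - H(X,Y|Z)

H(Z) = 1.0000
H(X,Z) = 1.9183 → H(X|Z) = 0.9183
H(Y,Z) = 1.9183 → H(Y|Z) = 0.9183
H(X,Y,Z) = 2.7925 → H(X,Y|Z) = 1.7925

I(X;Y|Z) = 0.9183 + 0.9183 - 1.7925 = 0.0441 bits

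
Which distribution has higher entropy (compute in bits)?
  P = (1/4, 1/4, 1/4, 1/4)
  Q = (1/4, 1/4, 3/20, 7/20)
P

Computing entropies in bits:
H(P) = 2.0000
H(Q) = 1.9406

Distribution P has higher entropy.

Intuition: The distribution closer to uniform (more spread out) has higher entropy.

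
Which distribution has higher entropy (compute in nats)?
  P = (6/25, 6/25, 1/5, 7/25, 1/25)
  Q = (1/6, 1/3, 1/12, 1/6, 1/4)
Q

Computing entropies in nats:
H(P) = 1.4921
H(Q) = 1.5171

Distribution Q has higher entropy.

Intuition: The distribution closer to uniform (more spread out) has higher entropy.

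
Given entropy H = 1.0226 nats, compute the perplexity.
2.7804

Perplexity is e^H (or exp(H) for natural log).

H = 1.0226 nats
Perplexity = e^1.0226 = 2.7804

Interpretation: The model's uncertainty is equivalent to choosing uniformly among 2.8 options.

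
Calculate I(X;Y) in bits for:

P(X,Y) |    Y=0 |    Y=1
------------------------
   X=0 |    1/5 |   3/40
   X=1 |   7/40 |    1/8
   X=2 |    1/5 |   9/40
0.0333 bits

Mutual information: I(X;Y) = H(X) + H(Y) - H(X,Y)

Marginals:
P(X) = (11/40, 3/10, 17/40), H(X) = 1.5579 bits
P(Y) = (23/40, 17/40), H(Y) = 0.9837 bits

Joint entropy: H(X,Y) = 2.5083 bits

I(X;Y) = 1.5579 + 0.9837 - 2.5083 = 0.0333 bits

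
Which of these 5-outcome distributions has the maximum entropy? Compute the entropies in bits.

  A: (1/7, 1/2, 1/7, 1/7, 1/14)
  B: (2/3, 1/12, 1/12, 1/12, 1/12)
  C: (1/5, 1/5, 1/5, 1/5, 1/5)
C

For a discrete distribution over n outcomes, entropy is maximized by the uniform distribution.

Computing entropies:
H(A) = 1.9751 bits
H(B) = 1.5850 bits
H(C) = 2.3219 bits

The uniform distribution (where all probabilities equal 1/5) achieves the maximum entropy of log_2(5) = 2.3219 bits.

Distribution C has the highest entropy.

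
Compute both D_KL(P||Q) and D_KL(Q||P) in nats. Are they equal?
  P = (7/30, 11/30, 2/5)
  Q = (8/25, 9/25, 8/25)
D_KL(P||Q) = 0.0223, D_KL(Q||P) = 0.0231

KL divergence is not symmetric: D_KL(P||Q) ≠ D_KL(Q||P) in general.

D_KL(P||Q) = 0.0223 nats
D_KL(Q||P) = 0.0231 nats

No, they are not equal!

This asymmetry is why KL divergence is not a true distance metric.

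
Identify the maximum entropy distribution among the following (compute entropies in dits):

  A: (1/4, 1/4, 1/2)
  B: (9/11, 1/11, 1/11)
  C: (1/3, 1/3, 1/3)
C

For a discrete distribution over n outcomes, entropy is maximized by the uniform distribution.

Computing entropies:
H(A) = 0.4515 dits
H(B) = 0.2606 dits
H(C) = 0.4771 dits

The uniform distribution (where all probabilities equal 1/3) achieves the maximum entropy of log_10(3) = 0.4771 dits.

Distribution C has the highest entropy.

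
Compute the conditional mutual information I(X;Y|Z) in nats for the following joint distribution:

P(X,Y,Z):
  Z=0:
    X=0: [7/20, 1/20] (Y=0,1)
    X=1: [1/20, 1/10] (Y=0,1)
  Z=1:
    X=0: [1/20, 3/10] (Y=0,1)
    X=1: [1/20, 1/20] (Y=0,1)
0.1016 nats

Conditional mutual information: I(X;Y|Z) = H(X|Z) + H(Y|Z) - H(X,Y|Z)

H(Z) = 0.6881
H(X,Z) = 1.2488 → H(X|Z) = 0.5606
H(Y,Z) = 1.2488 → H(Y|Z) = 0.5606
H(X,Y,Z) = 1.7078 → H(X,Y|Z) = 1.0197

I(X;Y|Z) = 0.5606 + 0.5606 - 1.0197 = 0.1016 nats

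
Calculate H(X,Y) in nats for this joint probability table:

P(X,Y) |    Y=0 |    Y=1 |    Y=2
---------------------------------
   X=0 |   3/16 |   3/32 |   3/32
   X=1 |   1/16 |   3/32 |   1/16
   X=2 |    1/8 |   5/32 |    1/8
2.1361 nats

Joint entropy is H(X,Y) = -Σ_{x,y} p(x,y) log p(x,y).

Summing over all non-zero entries:
H(X,Y) = -[3/16·log_e(3/16) + 3/32·log_e(3/32) + 3/32·log_e(3/32) + 1/16·log_e(1/16) + 3/32·log_e(3/32) + 1/16·log_e(1/16) + 1/8·log_e(1/8) + 5/32·log_e(5/32) + 1/8·log_e(1/8)]
H(X,Y) = 2.1361 nats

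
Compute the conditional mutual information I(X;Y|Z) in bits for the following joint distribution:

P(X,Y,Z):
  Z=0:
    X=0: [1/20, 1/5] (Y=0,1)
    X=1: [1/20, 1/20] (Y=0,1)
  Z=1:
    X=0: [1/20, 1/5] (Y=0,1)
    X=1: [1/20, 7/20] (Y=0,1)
0.0263 bits

Conditional mutual information: I(X;Y|Z) = H(X|Z) + H(Y|Z) - H(X,Y|Z)

H(Z) = 0.9341
H(X,Z) = 1.8610 → H(X|Z) = 0.9269
H(Y,Z) = 1.6388 → H(Y|Z) = 0.7047
H(X,Y,Z) = 2.5394 → H(X,Y|Z) = 1.6053

I(X;Y|Z) = 0.9269 + 0.7047 - 1.6053 = 0.0263 bits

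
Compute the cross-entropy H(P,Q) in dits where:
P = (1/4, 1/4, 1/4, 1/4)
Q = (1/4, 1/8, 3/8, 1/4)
0.6333 dits

Cross-entropy: H(P,Q) = -Σ p(x) log q(x)

Alternatively: H(P,Q) = H(P) + D_KL(P||Q)
H(P) = 0.6021 dits
D_KL(P||Q) = 0.0312 dits

H(P,Q) = 0.6021 + 0.0312 = 0.6333 dits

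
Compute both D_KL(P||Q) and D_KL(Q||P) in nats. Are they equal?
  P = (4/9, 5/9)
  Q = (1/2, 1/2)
D_KL(P||Q) = 0.0062, D_KL(Q||P) = 0.0062

KL divergence is not symmetric: D_KL(P||Q) ≠ D_KL(Q||P) in general.

D_KL(P||Q) = 0.0062 nats
D_KL(Q||P) = 0.0062 nats

In this case they happen to be equal (to 4 decimal places).

This asymmetry is why KL divergence is not a true distance metric.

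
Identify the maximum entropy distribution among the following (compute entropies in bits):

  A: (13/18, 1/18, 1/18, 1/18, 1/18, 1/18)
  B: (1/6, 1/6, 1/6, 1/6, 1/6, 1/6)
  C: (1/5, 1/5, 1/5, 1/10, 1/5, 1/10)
B

For a discrete distribution over n outcomes, entropy is maximized by the uniform distribution.

Computing entropies:
H(A) = 1.4974 bits
H(B) = 2.5850 bits
H(C) = 2.5219 bits

The uniform distribution (where all probabilities equal 1/6) achieves the maximum entropy of log_2(6) = 2.5850 bits.

Distribution B has the highest entropy.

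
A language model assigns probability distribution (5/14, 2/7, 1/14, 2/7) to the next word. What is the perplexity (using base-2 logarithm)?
3.5683

Perplexity is 2^H (or exp(H) for natural log).

First, H = -Σ p log p = 1.8352 bits
Perplexity = 2^1.8352 = 3.5683

Interpretation: The model's uncertainty is equivalent to choosing uniformly among 3.6 options.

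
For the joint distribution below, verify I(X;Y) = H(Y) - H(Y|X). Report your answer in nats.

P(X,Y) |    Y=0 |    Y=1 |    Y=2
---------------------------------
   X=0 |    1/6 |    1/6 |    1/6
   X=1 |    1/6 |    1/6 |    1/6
I(X;Y) = 0.0000 nats

Mutual information has multiple equivalent forms:
- I(X;Y) = H(X) - H(X|Y)
- I(X;Y) = H(Y) - H(Y|X)
- I(X;Y) = H(X) + H(Y) - H(X,Y)

Computing all quantities:
H(X) = 0.6931, H(Y) = 1.0986, H(X,Y) = 1.7918
H(X|Y) = 0.6931, H(Y|X) = 1.0986

Verification:
H(X) - H(X|Y) = 0.6931 - 0.6931 = 0.0000
H(Y) - H(Y|X) = 1.0986 - 1.0986 = 0.0000
H(X) + H(Y) - H(X,Y) = 0.6931 + 1.0986 - 1.7918 = 0.0000

All forms give I(X;Y) = 0.0000 nats. ✓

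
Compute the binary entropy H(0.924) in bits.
0.3879 bits

The binary entropy function is:
H(p) = -p log(p) - (1-p) log(1-p)

H(0.924) = -0.924 × log_2(0.924) - 0.076 × log_2(0.076)
H(0.924) = 0.3879 bits

Note: Binary entropy is maximized at p=0.5 (H=1 bit) and minimized at p=0 or p=1 (H=0).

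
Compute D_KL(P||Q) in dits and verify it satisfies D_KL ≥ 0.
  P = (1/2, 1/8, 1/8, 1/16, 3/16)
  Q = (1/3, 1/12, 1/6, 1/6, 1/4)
0.0444 dits

KL divergence satisfies the Gibbs inequality: D_KL(P||Q) ≥ 0 for all distributions P, Q.

D_KL(P||Q) = Σ p(x) log(p(x)/q(x))
Term by term:
  x=0: 1/2 × log_10[(1/2)/(1/3)] = 0.0880
  x=1: 1/8 × log_10[(1/8)/(1/12)] = 0.0220
  x=2: 1/8 × log_10[(1/8)/(1/6)] = -0.0156
  x=3: 1/16 × log_10[(1/16)/(1/6)] = -0.0266
  x=4: 3/16 × log_10[(3/16)/(1/4)] = -0.0234
D_KL(P||Q) = 0.0444 dits

D_KL(P||Q) = 0.0444 ≥ 0 ✓

This non-negativity is a fundamental property: relative entropy cannot be negative because it measures how different Q is from P.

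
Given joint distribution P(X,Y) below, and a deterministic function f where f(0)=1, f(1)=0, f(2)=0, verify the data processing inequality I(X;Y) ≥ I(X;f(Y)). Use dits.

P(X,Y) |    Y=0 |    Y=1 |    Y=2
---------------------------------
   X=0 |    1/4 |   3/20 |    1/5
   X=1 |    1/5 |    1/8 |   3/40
I(X;Y) = 0.0058, I(X;f(Y)) = 0.0015, inequality holds: 0.0058 ≥ 0.0015

Data Processing Inequality: For any Markov chain X → Y → Z, we have I(X;Y) ≥ I(X;Z).

Here Z = f(Y) is a deterministic function of Y, forming X → Y → Z.

Original I(X;Y) = 0.0058 dits

After applying f:
P(X,Z) where Z=f(Y):
- P(X,Z=0) = P(X,Y=1) + P(X,Y=2)
- P(X,Z=1) = P(X,Y=0)

I(X;Z) = I(X;f(Y)) = 0.0015 dits

Verification: 0.0058 ≥ 0.0015 ✓

Information cannot be created by processing; the function f can only lose information about X.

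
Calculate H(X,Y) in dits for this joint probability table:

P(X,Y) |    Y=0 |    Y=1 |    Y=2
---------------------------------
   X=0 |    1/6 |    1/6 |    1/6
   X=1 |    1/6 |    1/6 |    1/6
0.7782 dits

Joint entropy is H(X,Y) = -Σ_{x,y} p(x,y) log p(x,y).

Summing over all non-zero entries:
H(X,Y) = -[1/6·log_10(1/6) + 1/6·log_10(1/6) + 1/6·log_10(1/6) + 1/6·log_10(1/6) + 1/6·log_10(1/6) + 1/6·log_10(1/6)]
H(X,Y) = 0.7782 dits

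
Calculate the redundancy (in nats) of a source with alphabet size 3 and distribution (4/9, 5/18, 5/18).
0.0266 nats

Redundancy measures how far a source is from maximum entropy:
R = H_max - H(X)

Maximum entropy for 3 symbols: H_max = log_e(3) = 1.0986 nats
Actual entropy: H(X) = 1.0720 nats
Redundancy: R = 1.0986 - 1.0720 = 0.0266 nats

This redundancy represents potential for compression: the source could be compressed by 0.0266 nats per symbol.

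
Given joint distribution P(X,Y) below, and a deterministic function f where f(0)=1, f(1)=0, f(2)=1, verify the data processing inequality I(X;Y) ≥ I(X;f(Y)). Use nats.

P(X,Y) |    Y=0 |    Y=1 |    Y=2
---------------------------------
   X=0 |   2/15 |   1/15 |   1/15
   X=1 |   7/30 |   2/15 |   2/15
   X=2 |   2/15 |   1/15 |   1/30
I(X;Y) = 0.0081, I(X;f(Y)) = 0.0004, inequality holds: 0.0081 ≥ 0.0004

Data Processing Inequality: For any Markov chain X → Y → Z, we have I(X;Y) ≥ I(X;Z).

Here Z = f(Y) is a deterministic function of Y, forming X → Y → Z.

Original I(X;Y) = 0.0081 nats

After applying f:
P(X,Z) where Z=f(Y):
- P(X,Z=0) = P(X,Y=1)
- P(X,Z=1) = P(X,Y=0) + P(X,Y=2)

I(X;Z) = I(X;f(Y)) = 0.0004 nats

Verification: 0.0081 ≥ 0.0004 ✓

Information cannot be created by processing; the function f can only lose information about X.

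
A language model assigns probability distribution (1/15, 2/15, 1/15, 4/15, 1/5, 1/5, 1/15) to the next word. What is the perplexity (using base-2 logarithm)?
6.0891

Perplexity is 2^H (or exp(H) for natural log).

First, H = -Σ p log p = 2.6062 bits
Perplexity = 2^2.6062 = 6.0891

Interpretation: The model's uncertainty is equivalent to choosing uniformly among 6.1 options.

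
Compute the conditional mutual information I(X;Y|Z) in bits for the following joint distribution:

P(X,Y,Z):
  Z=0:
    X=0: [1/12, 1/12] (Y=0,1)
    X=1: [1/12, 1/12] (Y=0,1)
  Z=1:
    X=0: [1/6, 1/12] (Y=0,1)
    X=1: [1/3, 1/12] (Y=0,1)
0.0105 bits

Conditional mutual information: I(X;Y|Z) = H(X|Z) + H(Y|Z) - H(X,Y|Z)

H(Z) = 0.9183
H(X,Z) = 1.8879 → H(X|Z) = 0.9696
H(Y,Z) = 1.7925 → H(Y|Z) = 0.8742
H(X,Y,Z) = 2.7516 → H(X,Y|Z) = 1.8333

I(X;Y|Z) = 0.9696 + 0.8742 - 1.8333 = 0.0105 bits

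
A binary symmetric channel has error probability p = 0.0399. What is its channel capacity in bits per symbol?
0.7582 bits

For a binary symmetric channel (BSC) with error probability p:
Capacity C = 1 - H(p) bits per symbol

where H(p) = -p log₂(p) - (1-p) log₂(1-p) is the binary entropy function.

H(0.0399) = 0.2418 bits
C = 1 - 0.2418 = 0.7582 bits per symbol

This means we can reliably transmit up to 0.7582 bits of information per channel use.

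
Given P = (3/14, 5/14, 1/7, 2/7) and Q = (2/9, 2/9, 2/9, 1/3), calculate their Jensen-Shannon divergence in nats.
0.0132 nats

Jensen-Shannon divergence is:
JSD(P||Q) = 0.5 × D_KL(P||M) + 0.5 × D_KL(Q||M)
where M = 0.5 × (P + Q) is the mixture distribution.

M = 0.5 × (3/14, 5/14, 1/7, 2/7) + 0.5 × (2/9, 2/9, 2/9, 1/3) = (0.218254, 0.289683, 0.18254, 0.309524)

D_KL(P||M) = 0.0129 nats
D_KL(Q||M) = 0.0135 nats

JSD(P||Q) = 0.5 × 0.0129 + 0.5 × 0.0135 = 0.0132 nats

Unlike KL divergence, JSD is symmetric and bounded: 0 ≤ JSD ≤ log(2).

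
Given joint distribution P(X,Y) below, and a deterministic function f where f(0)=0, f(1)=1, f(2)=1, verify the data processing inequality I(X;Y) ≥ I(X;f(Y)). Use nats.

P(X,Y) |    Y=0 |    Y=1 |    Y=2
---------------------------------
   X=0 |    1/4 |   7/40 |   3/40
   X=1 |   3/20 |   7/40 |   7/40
I(X;Y) = 0.0332, I(X;f(Y)) = 0.0210, inequality holds: 0.0332 ≥ 0.0210

Data Processing Inequality: For any Markov chain X → Y → Z, we have I(X;Y) ≥ I(X;Z).

Here Z = f(Y) is a deterministic function of Y, forming X → Y → Z.

Original I(X;Y) = 0.0332 nats

After applying f:
P(X,Z) where Z=f(Y):
- P(X,Z=0) = P(X,Y=0)
- P(X,Z=1) = P(X,Y=1) + P(X,Y=2)

I(X;Z) = I(X;f(Y)) = 0.0210 nats

Verification: 0.0332 ≥ 0.0210 ✓

Information cannot be created by processing; the function f can only lose information about X.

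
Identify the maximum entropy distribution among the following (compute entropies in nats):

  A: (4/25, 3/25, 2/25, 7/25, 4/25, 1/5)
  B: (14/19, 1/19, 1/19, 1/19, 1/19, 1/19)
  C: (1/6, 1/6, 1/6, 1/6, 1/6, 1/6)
C

For a discrete distribution over n outcomes, entropy is maximized by the uniform distribution.

Computing entropies:
H(A) = 1.7212 nats
H(B) = 0.9999 nats
H(C) = 1.7918 nats

The uniform distribution (where all probabilities equal 1/6) achieves the maximum entropy of log_e(6) = 1.7918 nats.

Distribution C has the highest entropy.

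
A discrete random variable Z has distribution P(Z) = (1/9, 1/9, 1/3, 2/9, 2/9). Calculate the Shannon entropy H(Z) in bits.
2.1972 bits

Shannon entropy is H(X) = -Σ p(x) log p(x).

For P = (1/9, 1/9, 1/3, 2/9, 2/9):
H = -1/9 × log_2(1/9) -1/9 × log_2(1/9) -1/3 × log_2(1/3) -2/9 × log_2(2/9) -2/9 × log_2(2/9)
H = 2.1972 bits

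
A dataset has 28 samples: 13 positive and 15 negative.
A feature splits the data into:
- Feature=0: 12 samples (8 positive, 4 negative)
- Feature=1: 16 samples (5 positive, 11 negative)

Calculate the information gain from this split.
0.0907 bits

Information Gain = H(Y) - H(Y|Feature)

Before split:
P(positive) = 13/28 = 0.4643
H(Y) = 0.9963 bits

After split:
Feature=0: H = 0.9183 bits (weight = 12/28)
Feature=1: H = 0.8960 bits (weight = 16/28)
H(Y|Feature) = (12/28)×0.9183 + (16/28)×0.8960 = 0.9056 bits

Information Gain = 0.9963 - 0.9056 = 0.0907 bits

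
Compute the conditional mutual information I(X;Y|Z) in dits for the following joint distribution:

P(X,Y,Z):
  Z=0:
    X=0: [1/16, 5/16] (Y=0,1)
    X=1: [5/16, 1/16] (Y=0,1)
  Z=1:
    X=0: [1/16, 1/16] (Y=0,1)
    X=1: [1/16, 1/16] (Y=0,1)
0.0790 dits

Conditional mutual information: I(X;Y|Z) = H(X|Z) + H(Y|Z) - H(X,Y|Z)

H(Z) = 0.2442
H(X,Z) = 0.5452 → H(X|Z) = 0.3010
H(Y,Z) = 0.5452 → H(Y|Z) = 0.3010
H(X,Y,Z) = 0.7673 → H(X,Y|Z) = 0.5230

I(X;Y|Z) = 0.3010 + 0.3010 - 0.5230 = 0.0790 dits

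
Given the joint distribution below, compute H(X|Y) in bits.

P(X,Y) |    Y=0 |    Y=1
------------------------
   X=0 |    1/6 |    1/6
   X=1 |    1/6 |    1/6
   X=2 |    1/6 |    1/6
1.5850 bits

Using the chain rule: H(X|Y) = H(X,Y) - H(Y)

First, compute H(X,Y) = 2.5850 bits

Marginal P(Y) = (1/2, 1/2)
H(Y) = 1.0000 bits

H(X|Y) = H(X,Y) - H(Y) = 2.5850 - 1.0000 = 1.5850 bits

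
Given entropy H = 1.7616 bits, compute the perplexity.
3.3907

Perplexity is 2^H (or exp(H) for natural log).

H = 1.7616 bits
Perplexity = 2^1.7616 = 3.3907

Interpretation: The model's uncertainty is equivalent to choosing uniformly among 3.4 options.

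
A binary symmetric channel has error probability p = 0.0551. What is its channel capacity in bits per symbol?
0.6923 bits

For a binary symmetric channel (BSC) with error probability p:
Capacity C = 1 - H(p) bits per symbol

where H(p) = -p log₂(p) - (1-p) log₂(1-p) is the binary entropy function.

H(0.0551) = 0.3077 bits
C = 1 - 0.3077 = 0.6923 bits per symbol

This means we can reliably transmit up to 0.6923 bits of information per channel use.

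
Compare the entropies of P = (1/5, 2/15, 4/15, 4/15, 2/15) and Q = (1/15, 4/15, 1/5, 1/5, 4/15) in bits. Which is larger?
P

Computing entropies in bits:
H(P) = 2.2566
H(Q) = 2.2062

Distribution P has higher entropy.

Intuition: The distribution closer to uniform (more spread out) has higher entropy.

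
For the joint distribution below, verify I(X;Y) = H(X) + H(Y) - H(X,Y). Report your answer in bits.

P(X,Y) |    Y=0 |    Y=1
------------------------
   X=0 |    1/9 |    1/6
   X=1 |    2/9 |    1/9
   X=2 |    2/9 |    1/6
I(X;Y) = 0.0321 bits

Mutual information has multiple equivalent forms:
- I(X;Y) = H(X) - H(X|Y)
- I(X;Y) = H(Y) - H(Y|X)
- I(X;Y) = H(X) + H(Y) - H(X,Y)

Computing all quantities:
H(X) = 1.5715, H(Y) = 0.9911, H(X,Y) = 2.5305
H(X|Y) = 1.5394, H(Y|X) = 0.9590

Verification:
H(X) - H(X|Y) = 1.5715 - 1.5394 = 0.0321
H(Y) - H(Y|X) = 0.9911 - 0.9590 = 0.0321
H(X) + H(Y) - H(X,Y) = 1.5715 + 0.9911 - 2.5305 = 0.0321

All forms give I(X;Y) = 0.0321 bits. ✓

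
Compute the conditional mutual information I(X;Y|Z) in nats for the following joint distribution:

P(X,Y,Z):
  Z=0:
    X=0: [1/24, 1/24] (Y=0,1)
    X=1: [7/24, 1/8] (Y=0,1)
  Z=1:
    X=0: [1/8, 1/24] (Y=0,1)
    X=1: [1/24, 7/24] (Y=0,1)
0.1049 nats

Conditional mutual information: I(X;Y|Z) = H(X|Z) + H(Y|Z) - H(X,Y|Z)

H(Z) = 0.6931
H(X,Z) = 1.2367 → H(X|Z) = 0.5435
H(Y,Z) = 1.3297 → H(Y|Z) = 0.6365
H(X,Y,Z) = 1.7683 → H(X,Y|Z) = 1.0751

I(X;Y|Z) = 0.5435 + 0.6365 - 1.0751 = 0.1049 nats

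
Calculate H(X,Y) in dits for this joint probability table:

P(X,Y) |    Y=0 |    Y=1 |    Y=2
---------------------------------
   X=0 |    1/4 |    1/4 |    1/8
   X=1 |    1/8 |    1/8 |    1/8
0.7526 dits

Joint entropy is H(X,Y) = -Σ_{x,y} p(x,y) log p(x,y).

Summing over all non-zero entries:
H(X,Y) = -[1/4·log_10(1/4) + 1/4·log_10(1/4) + 1/8·log_10(1/8) + 1/8·log_10(1/8) + 1/8·log_10(1/8) + 1/8·log_10(1/8)]
H(X,Y) = 0.7526 dits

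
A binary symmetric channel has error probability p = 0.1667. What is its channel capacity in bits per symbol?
0.3499 bits

For a binary symmetric channel (BSC) with error probability p:
Capacity C = 1 - H(p) bits per symbol

where H(p) = -p log₂(p) - (1-p) log₂(1-p) is the binary entropy function.

H(0.1667) = 0.6501 bits
C = 1 - 0.6501 = 0.3499 bits per symbol

This means we can reliably transmit up to 0.3499 bits of information per channel use.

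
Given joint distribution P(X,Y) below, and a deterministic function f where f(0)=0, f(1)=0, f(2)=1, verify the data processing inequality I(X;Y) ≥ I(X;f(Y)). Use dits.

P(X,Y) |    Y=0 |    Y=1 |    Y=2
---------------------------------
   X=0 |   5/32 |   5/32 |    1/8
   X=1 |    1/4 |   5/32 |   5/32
I(X;Y) = 0.0021, I(X;f(Y)) = 0.0000, inequality holds: 0.0021 ≥ 0.0000

Data Processing Inequality: For any Markov chain X → Y → Z, we have I(X;Y) ≥ I(X;Z).

Here Z = f(Y) is a deterministic function of Y, forming X → Y → Z.

Original I(X;Y) = 0.0021 dits

After applying f:
P(X,Z) where Z=f(Y):
- P(X,Z=0) = P(X,Y=0) + P(X,Y=1)
- P(X,Z=1) = P(X,Y=2)

I(X;Z) = I(X;f(Y)) = 0.0000 dits

Verification: 0.0021 ≥ 0.0000 ✓

Information cannot be created by processing; the function f can only lose information about X.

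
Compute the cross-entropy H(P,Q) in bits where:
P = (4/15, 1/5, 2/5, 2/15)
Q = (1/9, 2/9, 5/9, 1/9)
2.0412 bits

Cross-entropy: H(P,Q) = -Σ p(x) log q(x)

Alternatively: H(P,Q) = H(P) + D_KL(P||Q)
H(P) = 1.8892 bits
D_KL(P||Q) = 0.1519 bits

H(P,Q) = 1.8892 + 0.1519 = 2.0412 bits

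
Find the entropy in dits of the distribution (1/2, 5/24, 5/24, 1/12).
0.5243 dits

Shannon entropy is H(X) = -Σ p(x) log p(x).

For P = (1/2, 5/24, 5/24, 1/12):
H = -1/2 × log_10(1/2) -5/24 × log_10(5/24) -5/24 × log_10(5/24) -1/12 × log_10(1/12)
H = 0.5243 dits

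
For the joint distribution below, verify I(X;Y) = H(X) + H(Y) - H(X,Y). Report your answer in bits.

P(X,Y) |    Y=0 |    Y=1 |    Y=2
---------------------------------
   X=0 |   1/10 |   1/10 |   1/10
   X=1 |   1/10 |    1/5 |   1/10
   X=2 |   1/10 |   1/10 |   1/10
I(X;Y) = 0.0200 bits

Mutual information has multiple equivalent forms:
- I(X;Y) = H(X) - H(X|Y)
- I(X;Y) = H(Y) - H(Y|X)
- I(X;Y) = H(X) + H(Y) - H(X,Y)

Computing all quantities:
H(X) = 1.5710, H(Y) = 1.5710, H(X,Y) = 3.1219
H(X|Y) = 1.5510, H(Y|X) = 1.5510

Verification:
H(X) - H(X|Y) = 1.5710 - 1.5510 = 0.0200
H(Y) - H(Y|X) = 1.5710 - 1.5510 = 0.0200
H(X) + H(Y) - H(X,Y) = 1.5710 + 1.5710 - 3.1219 = 0.0200

All forms give I(X;Y) = 0.0200 bits. ✓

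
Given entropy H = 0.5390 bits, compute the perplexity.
1.4530

Perplexity is 2^H (or exp(H) for natural log).

H = 0.5390 bits
Perplexity = 2^0.5390 = 1.4530

Interpretation: The model's uncertainty is equivalent to choosing uniformly among 1.5 options.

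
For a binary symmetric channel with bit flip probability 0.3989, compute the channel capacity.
0.0297 bits

For a binary symmetric channel (BSC) with error probability p:
Capacity C = 1 - H(p) bits per symbol

where H(p) = -p log₂(p) - (1-p) log₂(1-p) is the binary entropy function.

H(0.3989) = 0.9703 bits
C = 1 - 0.9703 = 0.0297 bits per symbol

This means we can reliably transmit up to 0.0297 bits of information per channel use.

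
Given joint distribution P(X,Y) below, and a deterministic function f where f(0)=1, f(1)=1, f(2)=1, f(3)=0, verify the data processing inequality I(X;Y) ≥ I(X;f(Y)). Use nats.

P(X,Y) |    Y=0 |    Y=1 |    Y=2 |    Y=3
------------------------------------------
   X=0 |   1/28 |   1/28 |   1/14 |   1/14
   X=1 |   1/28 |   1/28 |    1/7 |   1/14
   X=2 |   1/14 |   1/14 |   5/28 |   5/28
I(X;Y) = 0.0106, I(X;f(Y)) = 0.0050, inequality holds: 0.0106 ≥ 0.0050

Data Processing Inequality: For any Markov chain X → Y → Z, we have I(X;Y) ≥ I(X;Z).

Here Z = f(Y) is a deterministic function of Y, forming X → Y → Z.

Original I(X;Y) = 0.0106 nats

After applying f:
P(X,Z) where Z=f(Y):
- P(X,Z=0) = P(X,Y=3)
- P(X,Z=1) = P(X,Y=0) + P(X,Y=1) + P(X,Y=2)

I(X;Z) = I(X;f(Y)) = 0.0050 nats

Verification: 0.0106 ≥ 0.0050 ✓

Information cannot be created by processing; the function f can only lose information about X.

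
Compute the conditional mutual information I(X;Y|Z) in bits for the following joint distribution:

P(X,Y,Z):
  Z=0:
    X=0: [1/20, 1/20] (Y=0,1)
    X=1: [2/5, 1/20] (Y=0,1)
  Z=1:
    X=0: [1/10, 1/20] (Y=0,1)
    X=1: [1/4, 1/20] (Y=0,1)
0.0609 bits

Conditional mutual information: I(X;Y|Z) = H(X|Z) + H(Y|Z) - H(X,Y|Z)

H(Z) = 0.9928
H(X,Z) = 1.7822 → H(X|Z) = 0.7895
H(Y,Z) = 1.7129 → H(Y|Z) = 0.7201
H(X,Y,Z) = 2.4414 → H(X,Y|Z) = 1.4487

I(X;Y|Z) = 0.7895 + 0.7201 - 1.4487 = 0.0609 bits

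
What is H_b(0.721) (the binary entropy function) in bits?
0.8541 bits

The binary entropy function is:
H(p) = -p log(p) - (1-p) log(1-p)

H(0.721) = -0.721 × log_2(0.721) - 0.279 × log_2(0.279)
H(0.721) = 0.8541 bits

Note: Binary entropy is maximized at p=0.5 (H=1 bit) and minimized at p=0 or p=1 (H=0).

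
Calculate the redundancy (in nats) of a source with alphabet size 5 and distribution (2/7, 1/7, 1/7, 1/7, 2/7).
0.0596 nats

Redundancy measures how far a source is from maximum entropy:
R = H_max - H(X)

Maximum entropy for 5 symbols: H_max = log_e(5) = 1.6094 nats
Actual entropy: H(X) = 1.5498 nats
Redundancy: R = 1.6094 - 1.5498 = 0.0596 nats

This redundancy represents potential for compression: the source could be compressed by 0.0596 nats per symbol.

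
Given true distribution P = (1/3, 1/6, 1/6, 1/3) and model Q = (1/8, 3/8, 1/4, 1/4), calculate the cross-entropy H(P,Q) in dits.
0.6731 dits

Cross-entropy: H(P,Q) = -Σ p(x) log q(x)

Alternatively: H(P,Q) = H(P) + D_KL(P||Q)
H(P) = 0.5775 dits
D_KL(P||Q) = 0.0956 dits

H(P,Q) = 0.5775 + 0.0956 = 0.6731 dits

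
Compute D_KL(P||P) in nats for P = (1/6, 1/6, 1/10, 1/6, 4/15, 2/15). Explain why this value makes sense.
0.0000 nats

KL divergence satisfies the Gibbs inequality: D_KL(P||Q) ≥ 0 for all distributions P, Q.

D_KL(P||Q) = Σ p(x) log(p(x)/q(x))
Each term is p(x) × log_e(p(x)/p(x)) = p(x) × log_e(1) = 0, so the sum is 0.
D_KL(P||Q) = 0.0000 nats

When P = Q, the KL divergence is exactly 0, as there is no 'divergence' between identical distributions.

This non-negativity is a fundamental property: relative entropy cannot be negative because it measures how different Q is from P.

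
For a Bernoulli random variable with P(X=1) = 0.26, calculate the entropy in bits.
0.8267 bits

The binary entropy function is:
H(p) = -p log(p) - (1-p) log(1-p)

H(0.26) = -0.26 × log_2(0.26) - 0.74 × log_2(0.74)
H(0.26) = 0.8267 bits

Note: Binary entropy is maximized at p=0.5 (H=1 bit) and minimized at p=0 or p=1 (H=0).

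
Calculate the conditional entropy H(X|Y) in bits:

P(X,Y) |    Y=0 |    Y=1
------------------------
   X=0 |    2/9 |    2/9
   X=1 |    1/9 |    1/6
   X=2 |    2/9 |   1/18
1.4702 bits

Using the chain rule: H(X|Y) = H(X,Y) - H(Y)

First, compute H(X,Y) = 2.4613 bits

Marginal P(Y) = (5/9, 4/9)
H(Y) = 0.9911 bits

H(X|Y) = H(X,Y) - H(Y) = 2.4613 - 0.9911 = 1.4702 bits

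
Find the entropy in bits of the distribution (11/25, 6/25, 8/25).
1.5413 bits

Shannon entropy is H(X) = -Σ p(x) log p(x).

For P = (11/25, 6/25, 8/25):
H = -11/25 × log_2(11/25) -6/25 × log_2(6/25) -8/25 × log_2(8/25)
H = 1.5413 bits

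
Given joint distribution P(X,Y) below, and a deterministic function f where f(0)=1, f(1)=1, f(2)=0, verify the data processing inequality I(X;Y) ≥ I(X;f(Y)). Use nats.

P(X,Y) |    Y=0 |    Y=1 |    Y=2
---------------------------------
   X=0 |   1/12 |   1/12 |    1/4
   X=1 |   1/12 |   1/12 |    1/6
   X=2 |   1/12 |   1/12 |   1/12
I(X;Y) = 0.0225, I(X;f(Y)) = 0.0225, inequality holds: 0.0225 ≥ 0.0225

Data Processing Inequality: For any Markov chain X → Y → Z, we have I(X;Y) ≥ I(X;Z).

Here Z = f(Y) is a deterministic function of Y, forming X → Y → Z.

Original I(X;Y) = 0.0225 nats

After applying f:
P(X,Z) where Z=f(Y):
- P(X,Z=0) = P(X,Y=2)
- P(X,Z=1) = P(X,Y=0) + P(X,Y=1)

I(X;Z) = I(X;f(Y)) = 0.0225 nats

Verification: 0.0225 ≥ 0.0225 ✓

Information cannot be created by processing; the function f can only lose information about X.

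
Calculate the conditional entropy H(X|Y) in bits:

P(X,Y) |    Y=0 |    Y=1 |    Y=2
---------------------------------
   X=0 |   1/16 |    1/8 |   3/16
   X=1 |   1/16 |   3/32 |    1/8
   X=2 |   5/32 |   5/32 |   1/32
1.4412 bits

Using the chain rule: H(X|Y) = H(X,Y) - H(Y)

First, compute H(X,Y) = 3.0161 bits

Marginal P(Y) = (9/32, 3/8, 11/32)
H(Y) = 1.5749 bits

H(X|Y) = H(X,Y) - H(Y) = 3.0161 - 1.5749 = 1.4412 bits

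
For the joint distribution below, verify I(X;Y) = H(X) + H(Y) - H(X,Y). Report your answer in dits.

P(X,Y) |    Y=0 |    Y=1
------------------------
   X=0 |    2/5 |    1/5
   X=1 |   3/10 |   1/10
I(X;Y) = 0.0017 dits

Mutual information has multiple equivalent forms:
- I(X;Y) = H(X) - H(X|Y)
- I(X;Y) = H(Y) - H(Y|X)
- I(X;Y) = H(X) + H(Y) - H(X,Y)

Computing all quantities:
H(X) = 0.2923, H(Y) = 0.2653, H(X,Y) = 0.5558
H(X|Y) = 0.2905, H(Y|X) = 0.2635

Verification:
H(X) - H(X|Y) = 0.2923 - 0.2905 = 0.0017
H(Y) - H(Y|X) = 0.2653 - 0.2635 = 0.0017
H(X) + H(Y) - H(X,Y) = 0.2923 + 0.2653 - 0.5558 = 0.0017

All forms give I(X;Y) = 0.0017 dits. ✓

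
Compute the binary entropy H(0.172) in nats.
0.4590 nats

The binary entropy function is:
H(p) = -p log(p) - (1-p) log(1-p)

H(0.172) = -0.172 × log_e(0.172) - 0.828 × log_e(0.828)
H(0.172) = 0.4590 nats

Note: Binary entropy is maximized at p=0.5 (H=1 bit) and minimized at p=0 or p=1 (H=0).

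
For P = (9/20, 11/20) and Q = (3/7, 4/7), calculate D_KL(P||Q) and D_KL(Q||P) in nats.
D_KL(P||Q) = 0.0009, D_KL(Q||P) = 0.0009

KL divergence is not symmetric: D_KL(P||Q) ≠ D_KL(Q||P) in general.

D_KL(P||Q) = 0.0009 nats
D_KL(Q||P) = 0.0009 nats

In this case they happen to be equal (to 4 decimal places).

This asymmetry is why KL divergence is not a true distance metric.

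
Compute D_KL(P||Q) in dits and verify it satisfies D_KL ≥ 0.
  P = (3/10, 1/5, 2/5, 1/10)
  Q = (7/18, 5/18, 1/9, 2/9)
0.1255 dits

KL divergence satisfies the Gibbs inequality: D_KL(P||Q) ≥ 0 for all distributions P, Q.

D_KL(P||Q) = Σ p(x) log(p(x)/q(x))
Term by term:
  x=0: 3/10 × log_10[(3/10)/(7/18)] = -0.0338
  x=1: 1/5 × log_10[(1/5)/(5/18)] = -0.0285
  x=2: 2/5 × log_10[(2/5)/(1/9)] = 0.2225
  x=3: 1/10 × log_10[(1/10)/(2/9)] = -0.0347
D_KL(P||Q) = 0.1255 dits

D_KL(P||Q) = 0.1255 ≥ 0 ✓

This non-negativity is a fundamental property: relative entropy cannot be negative because it measures how different Q is from P.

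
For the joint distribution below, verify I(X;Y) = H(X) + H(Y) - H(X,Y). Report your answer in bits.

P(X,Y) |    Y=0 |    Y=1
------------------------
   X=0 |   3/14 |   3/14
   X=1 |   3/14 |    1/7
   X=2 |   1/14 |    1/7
I(X;Y) = 0.0279 bits

Mutual information has multiple equivalent forms:
- I(X;Y) = H(X) - H(X|Y)
- I(X;Y) = H(Y) - H(Y|X)
- I(X;Y) = H(X) + H(Y) - H(X,Y)

Computing all quantities:
H(X) = 1.5306, H(Y) = 1.0000, H(X,Y) = 2.5027
H(X|Y) = 1.5027, H(Y|X) = 0.9721

Verification:
H(X) - H(X|Y) = 1.5306 - 1.5027 = 0.0279
H(Y) - H(Y|X) = 1.0000 - 0.9721 = 0.0279
H(X) + H(Y) - H(X,Y) = 1.5306 + 1.0000 - 2.5027 = 0.0279

All forms give I(X;Y) = 0.0279 bits. ✓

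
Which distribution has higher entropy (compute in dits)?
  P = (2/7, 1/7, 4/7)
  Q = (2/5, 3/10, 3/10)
Q

Computing entropies in dits:
H(P) = 0.4151
H(Q) = 0.4729

Distribution Q has higher entropy.

Intuition: The distribution closer to uniform (more spread out) has higher entropy.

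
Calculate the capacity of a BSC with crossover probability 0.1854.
0.3083 bits

For a binary symmetric channel (BSC) with error probability p:
Capacity C = 1 - H(p) bits per symbol

where H(p) = -p log₂(p) - (1-p) log₂(1-p) is the binary entropy function.

H(0.1854) = 0.6917 bits
C = 1 - 0.6917 = 0.3083 bits per symbol

This means we can reliably transmit up to 0.3083 bits of information per channel use.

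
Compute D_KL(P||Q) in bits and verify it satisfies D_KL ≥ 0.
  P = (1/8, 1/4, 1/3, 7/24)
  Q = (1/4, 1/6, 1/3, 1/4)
0.0861 bits

KL divergence satisfies the Gibbs inequality: D_KL(P||Q) ≥ 0 for all distributions P, Q.

D_KL(P||Q) = Σ p(x) log(p(x)/q(x))
Term by term:
  x=0: 1/8 × log_2[(1/8)/(1/4)] = -0.1250
  x=1: 1/4 × log_2[(1/4)/(1/6)] = 0.1462
  x=2: 1/3 × log_2[(1/3)/(1/3)] = 0.0000
  x=3: 7/24 × log_2[(7/24)/(1/4)] = 0.0649
D_KL(P||Q) = 0.0861 bits

D_KL(P||Q) = 0.0861 ≥ 0 ✓

This non-negativity is a fundamental property: relative entropy cannot be negative because it measures how different Q is from P.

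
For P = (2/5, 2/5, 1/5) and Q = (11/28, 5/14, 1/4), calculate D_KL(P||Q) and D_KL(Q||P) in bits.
D_KL(P||Q) = 0.0114, D_KL(Q||P) = 0.0119

KL divergence is not symmetric: D_KL(P||Q) ≠ D_KL(Q||P) in general.

D_KL(P||Q) = 0.0114 bits
D_KL(Q||P) = 0.0119 bits

No, they are not equal!

This asymmetry is why KL divergence is not a true distance metric.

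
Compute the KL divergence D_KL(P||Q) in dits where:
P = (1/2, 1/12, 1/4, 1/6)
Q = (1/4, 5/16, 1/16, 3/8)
0.1945 dits

KL divergence: D_KL(P||Q) = Σ p(x) log(p(x)/q(x))

Computing term by term:
  x=0: 1/2 × log_10[(1/2)/(1/4)] = 1/2 × 0.3010 = 0.1505
  x=1: 1/12 × log_10[(1/12)/(5/16)] = 1/12 × -0.5740 = -0.0478
  x=2: 1/4 × log_10[(1/4)/(1/16)] = 1/4 × 0.6021 = 0.1505
  x=3: 1/6 × log_10[(1/6)/(3/8)] = 1/6 × -0.3522 = -0.0587

D_KL(P||Q) = 0.1945 dits

Note: KL divergence is always non-negative and equals 0 iff P = Q.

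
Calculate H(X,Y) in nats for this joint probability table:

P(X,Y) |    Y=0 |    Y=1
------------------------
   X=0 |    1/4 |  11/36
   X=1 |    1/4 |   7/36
1.3738 nats

Joint entropy is H(X,Y) = -Σ_{x,y} p(x,y) log p(x,y).

Summing over all non-zero entries:
H(X,Y) = -[1/4·log_e(1/4) + 11/36·log_e(11/36) + 1/4·log_e(1/4) + 7/36·log_e(7/36)]
H(X,Y) = 1.3738 nats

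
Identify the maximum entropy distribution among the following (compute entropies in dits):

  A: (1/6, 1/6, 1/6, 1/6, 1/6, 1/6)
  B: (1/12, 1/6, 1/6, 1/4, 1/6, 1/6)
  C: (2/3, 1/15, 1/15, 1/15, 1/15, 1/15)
A

For a discrete distribution over n outcomes, entropy is maximized by the uniform distribution.

Computing entropies:
H(A) = 0.7782 dits
H(B) = 0.7592 dits
H(C) = 0.5094 dits

The uniform distribution (where all probabilities equal 1/6) achieves the maximum entropy of log_10(6) = 0.7782 dits.

Distribution A has the highest entropy.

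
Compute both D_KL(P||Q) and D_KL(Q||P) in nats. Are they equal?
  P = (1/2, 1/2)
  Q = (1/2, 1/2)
D_KL(P||Q) = 0.0000, D_KL(Q||P) = 0.0000

KL divergence is not symmetric: D_KL(P||Q) ≠ D_KL(Q||P) in general.

D_KL(P||Q) = 0.0000 nats
D_KL(Q||P) = 0.0000 nats

In this case they happen to be equal (to 4 decimal places).

This asymmetry is why KL divergence is not a true distance metric.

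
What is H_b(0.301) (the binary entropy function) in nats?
0.6117 nats

The binary entropy function is:
H(p) = -p log(p) - (1-p) log(1-p)

H(0.301) = -0.301 × log_e(0.301) - 0.699 × log_e(0.699)
H(0.301) = 0.6117 nats

Note: Binary entropy is maximized at p=0.5 (H=1 bit) and minimized at p=0 or p=1 (H=0).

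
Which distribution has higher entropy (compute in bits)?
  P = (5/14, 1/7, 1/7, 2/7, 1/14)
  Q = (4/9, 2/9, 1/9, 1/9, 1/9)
P

Computing entropies in bits:
H(P) = 2.1210
H(Q) = 2.0588

Distribution P has higher entropy.

Intuition: The distribution closer to uniform (more spread out) has higher entropy.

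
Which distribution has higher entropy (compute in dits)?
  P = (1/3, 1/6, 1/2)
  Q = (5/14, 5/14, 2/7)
Q

Computing entropies in dits:
H(P) = 0.4392
H(Q) = 0.4748

Distribution Q has higher entropy.

Intuition: The distribution closer to uniform (more spread out) has higher entropy.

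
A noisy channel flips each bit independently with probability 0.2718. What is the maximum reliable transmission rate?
0.1560 bits

For a binary symmetric channel (BSC) with error probability p:
Capacity C = 1 - H(p) bits per symbol

where H(p) = -p log₂(p) - (1-p) log₂(1-p) is the binary entropy function.

H(0.2718) = 0.8440 bits
C = 1 - 0.8440 = 0.1560 bits per symbol

This means we can reliably transmit up to 0.1560 bits of information per channel use.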